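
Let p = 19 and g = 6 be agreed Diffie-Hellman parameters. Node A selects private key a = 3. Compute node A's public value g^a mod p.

Public value = 6^3 mod 19.
6^1 ≡ 6 (mod 19)
6^2 = (6^1)^2 ≡ 6^2 = 36 ≡ 17 (mod 19)
6^3 = 6^2 · 6^1 ≡ 17 · 6 ≡ 7 (mod 19).

7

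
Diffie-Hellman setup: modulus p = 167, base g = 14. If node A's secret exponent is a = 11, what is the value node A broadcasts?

Public value = 14^11 mod 167.
14^1 ≡ 14 (mod 167)
14^2 = (14^1)^2 ≡ 14^2 = 196 ≡ 29 (mod 167)
14^4 = (14^2)^2 ≡ 29^2 = 841 ≡ 6 (mod 167)
14^8 = (14^4)^2 ≡ 6^2 = 36 ≡ 36 (mod 167)
14^11 = 14^8 · 14^2 · 14^1 ≡ 36 · 29 · 14 ≡ 87 (mod 167).

87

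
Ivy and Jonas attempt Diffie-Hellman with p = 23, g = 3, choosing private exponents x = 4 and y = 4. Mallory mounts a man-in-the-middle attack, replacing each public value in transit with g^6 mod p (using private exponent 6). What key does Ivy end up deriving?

9

Ivy receives Mallory's public value M = 3^6 mod 23 instead of the honest one.
3^1 ≡ 3 (mod 23)
3^2 = (3^1)^2 ≡ 3^2 = 9 ≡ 9 (mod 23)
3^4 = (3^2)^2 ≡ 9^2 = 81 ≡ 12 (mod 23)
3^6 = 3^4 · 3^2 ≡ 12 · 9 ≡ 16 (mod 23).
So M = 16. Ivy computes K = M^4 mod 23.
16^1 ≡ 16 (mod 23)
16^2 = (16^1)^2 ≡ 16^2 = 256 ≡ 3 (mod 23)
16^4 = (16^2)^2 ≡ 3^2 = 9 ≡ 9 (mod 23)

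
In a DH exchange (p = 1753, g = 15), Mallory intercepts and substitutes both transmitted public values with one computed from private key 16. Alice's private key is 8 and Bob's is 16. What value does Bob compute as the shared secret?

Bob receives Mallory's public value M = 15^16 mod 1753 instead of the honest one.
15^1 ≡ 15 (mod 1753)
15^2 = (15^1)^2 ≡ 15^2 = 225 ≡ 225 (mod 1753)
15^4 = (15^2)^2 ≡ 225^2 = 50625 ≡ 1541 (mod 1753)
15^8 = (15^4)^2 ≡ 1541^2 = 2374681 ≡ 1119 (mod 1753)
15^16 = (15^8)^2 ≡ 1119^2 = 1252161 ≡ 519 (mod 1753)
So M = 519. Bob computes K = M^16 mod 1753.
519^1 ≡ 519 (mod 1753)
519^2 = (519^1)^2 ≡ 519^2 = 269361 ≡ 1152 (mod 1753)
519^4 = (519^2)^2 ≡ 1152^2 = 1327104 ≡ 83 (mod 1753)
519^8 = (519^4)^2 ≡ 83^2 = 6889 ≡ 1630 (mod 1753)
519^16 = (519^8)^2 ≡ 1630^2 = 2656900 ≡ 1105 (mod 1753)

1105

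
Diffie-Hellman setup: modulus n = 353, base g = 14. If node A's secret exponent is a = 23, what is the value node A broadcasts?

Public value = 14^23 mod 353.
14^1 ≡ 14 (mod 353)
14^2 = (14^1)^2 ≡ 14^2 = 196 ≡ 196 (mod 353)
14^4 = (14^2)^2 ≡ 196^2 = 38416 ≡ 292 (mod 353)
14^8 = (14^4)^2 ≡ 292^2 = 85264 ≡ 191 (mod 353)
14^16 = (14^8)^2 ≡ 191^2 = 36481 ≡ 122 (mod 353)
14^23 = 14^16 · 14^4 · 14^2 · 14^1 ≡ 122 · 292 · 196 · 14 ≡ 202 (mod 353).

202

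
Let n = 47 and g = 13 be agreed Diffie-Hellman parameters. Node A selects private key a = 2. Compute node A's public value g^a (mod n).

Public value = 13^2 (mod 47).
13^1 ≡ 13 (mod 47)
13^2 = (13^1)^2 ≡ 13^2 = 169 ≡ 28 (mod 47)

28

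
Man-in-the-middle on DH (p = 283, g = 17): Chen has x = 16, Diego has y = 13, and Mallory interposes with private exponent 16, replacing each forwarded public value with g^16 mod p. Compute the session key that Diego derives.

9

Diego receives Mallory's public value M = 17^16 mod 283 instead of the honest one.
17^1 ≡ 17 (mod 283)
17^2 = (17^1)^2 ≡ 17^2 = 289 ≡ 6 (mod 283)
17^4 = (17^2)^2 ≡ 6^2 = 36 ≡ 36 (mod 283)
17^8 = (17^4)^2 ≡ 36^2 = 1296 ≡ 164 (mod 283)
17^16 = (17^8)^2 ≡ 164^2 = 26896 ≡ 11 (mod 283)
So M = 11. Diego computes K = M^13 mod 283.
11^1 ≡ 11 (mod 283)
11^2 = (11^1)^2 ≡ 11^2 = 121 ≡ 121 (mod 283)
11^4 = (11^2)^2 ≡ 121^2 = 14641 ≡ 208 (mod 283)
11^8 = (11^4)^2 ≡ 208^2 = 43264 ≡ 248 (mod 283)
11^13 = 11^8 · 11^4 · 11^1 ≡ 248 · 208 · 11 ≡ 9 (mod 283).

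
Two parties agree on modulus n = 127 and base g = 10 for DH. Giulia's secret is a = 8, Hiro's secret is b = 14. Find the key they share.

107

Giulia sends A = g^a mod n = 10^8 mod 127.
10^1 ≡ 10 (mod 127)
10^2 = (10^1)^2 ≡ 10^2 = 100 ≡ 100 (mod 127)
10^4 = (10^2)^2 ≡ 100^2 = 10000 ≡ 94 (mod 127)
10^8 = (10^4)^2 ≡ 94^2 = 8836 ≡ 73 (mod 127)
So A = 73. Hiro then computes K = A^b mod n = 73^14 mod 127.
73^1 ≡ 73 (mod 127)
73^2 = (73^1)^2 ≡ 73^2 = 5329 ≡ 122 (mod 127)
73^4 = (73^2)^2 ≡ 122^2 = 14884 ≡ 25 (mod 127)
73^8 = (73^4)^2 ≡ 25^2 = 625 ≡ 117 (mod 127)
73^14 = 73^8 · 73^4 · 73^2 ≡ 117 · 25 · 122 ≡ 107 (mod 127).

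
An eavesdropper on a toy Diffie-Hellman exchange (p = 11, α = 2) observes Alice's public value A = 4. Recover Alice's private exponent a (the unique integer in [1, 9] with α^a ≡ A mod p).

2

Try successive powers of 2 modulo 11:
2^1 ≡ 2
2^2 ≡ 4
Found: a = 2.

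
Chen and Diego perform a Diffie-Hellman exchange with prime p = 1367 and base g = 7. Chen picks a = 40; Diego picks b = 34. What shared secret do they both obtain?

Chen sends A = g^a mod p = 7^40 mod 1367.
7^1 ≡ 7 (mod 1367)
7^2 = (7^1)^2 ≡ 7^2 = 49 ≡ 49 (mod 1367)
7^4 = (7^2)^2 ≡ 49^2 = 2401 ≡ 1034 (mod 1367)
7^8 = (7^4)^2 ≡ 1034^2 = 1069156 ≡ 162 (mod 1367)
7^16 = (7^8)^2 ≡ 162^2 = 26244 ≡ 271 (mod 1367)
7^32 = (7^16)^2 ≡ 271^2 = 73441 ≡ 990 (mod 1367)
7^40 = 7^32 · 7^8 ≡ 990 · 162 ≡ 441 (mod 1367).
So A = 441. Diego then computes K = A^b mod p = 441^34 mod 1367.
441^1 ≡ 441 (mod 1367)
441^2 = (441^1)^2 ≡ 441^2 = 194481 ≡ 367 (mod 1367)
441^4 = (441^2)^2 ≡ 367^2 = 134689 ≡ 723 (mod 1367)
441^8 = (441^4)^2 ≡ 723^2 = 522729 ≡ 535 (mod 1367)
441^16 = (441^8)^2 ≡ 535^2 = 286225 ≡ 522 (mod 1367)
441^32 = (441^16)^2 ≡ 522^2 = 272484 ≡ 451 (mod 1367)
441^34 = 441^32 · 441^2 ≡ 451 · 367 ≡ 110 (mod 1367).

110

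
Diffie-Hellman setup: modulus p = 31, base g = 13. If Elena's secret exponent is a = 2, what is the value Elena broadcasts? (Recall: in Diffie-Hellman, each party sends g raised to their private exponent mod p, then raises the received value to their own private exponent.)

14

Public value = 13^2 (mod 31).
13^1 ≡ 13 (mod 31)
13^2 = (13^1)^2 ≡ 13^2 = 169 ≡ 14 (mod 31)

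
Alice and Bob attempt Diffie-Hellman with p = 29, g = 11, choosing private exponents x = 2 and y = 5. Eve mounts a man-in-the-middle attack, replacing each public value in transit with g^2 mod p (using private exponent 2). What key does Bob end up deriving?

22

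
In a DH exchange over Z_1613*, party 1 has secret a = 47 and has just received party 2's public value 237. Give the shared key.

1036

Shared key K = 237^47 mod 1613.
237^1 ≡ 237 (mod 1613)
237^2 = (237^1)^2 ≡ 237^2 = 56169 ≡ 1327 (mod 1613)
237^4 = (237^2)^2 ≡ 1327^2 = 1760929 ≡ 1146 (mod 1613)
237^8 = (237^4)^2 ≡ 1146^2 = 1313316 ≡ 334 (mod 1613)
237^16 = (237^8)^2 ≡ 334^2 = 111556 ≡ 259 (mod 1613)
237^32 = (237^16)^2 ≡ 259^2 = 67081 ≡ 948 (mod 1613)
237^47 = 237^32 · 237^8 · 237^4 · 237^2 · 237^1 ≡ 948 · 334 · 1146 · 1327 · 237 ≡ 1036 (mod 1613).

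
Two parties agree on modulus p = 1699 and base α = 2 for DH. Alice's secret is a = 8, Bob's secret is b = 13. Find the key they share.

1532

Bob sends B = α^b mod p = 2^13 mod 1699.
2^1 ≡ 2 (mod 1699)
2^2 = (2^1)^2 ≡ 2^2 = 4 ≡ 4 (mod 1699)
2^4 = (2^2)^2 ≡ 4^2 = 16 ≡ 16 (mod 1699)
2^8 = (2^4)^2 ≡ 16^2 = 256 ≡ 256 (mod 1699)
2^13 = 2^8 · 2^4 · 2^1 ≡ 256 · 16 · 2 ≡ 1396 (mod 1699).
So B = 1396. Alice then computes K = B^a mod p = 1396^8 mod 1699.
1396^1 ≡ 1396 (mod 1699)
1396^2 = (1396^1)^2 ≡ 1396^2 = 1948816 ≡ 63 (mod 1699)
1396^4 = (1396^2)^2 ≡ 63^2 = 3969 ≡ 571 (mod 1699)
1396^8 = (1396^4)^2 ≡ 571^2 = 326041 ≡ 1532 (mod 1699)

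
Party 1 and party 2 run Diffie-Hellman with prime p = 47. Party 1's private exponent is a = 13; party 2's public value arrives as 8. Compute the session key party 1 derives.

18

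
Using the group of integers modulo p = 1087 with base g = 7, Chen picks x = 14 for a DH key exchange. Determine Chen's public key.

Public value = 7^14 mod 1087.
7^1 ≡ 7 (mod 1087)
7^2 = (7^1)^2 ≡ 7^2 = 49 ≡ 49 (mod 1087)
7^4 = (7^2)^2 ≡ 49^2 = 2401 ≡ 227 (mod 1087)
7^8 = (7^4)^2 ≡ 227^2 = 51529 ≡ 440 (mod 1087)
7^14 = 7^8 · 7^4 · 7^2 ≡ 440 · 227 · 49 ≡ 446 (mod 1087).

446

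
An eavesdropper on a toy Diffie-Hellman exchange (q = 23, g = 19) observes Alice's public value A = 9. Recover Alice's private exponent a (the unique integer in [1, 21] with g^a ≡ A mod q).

Try successive powers of 19 modulo 23:
19^1 ≡ 19
19^2 ≡ 16
19^3 ≡ 5
19^4 ≡ 3
19^5 ≡ 11
19^6 ≡ 2
19^7 ≡ 15
19^8 ≡ 9
Found: a = 8.

8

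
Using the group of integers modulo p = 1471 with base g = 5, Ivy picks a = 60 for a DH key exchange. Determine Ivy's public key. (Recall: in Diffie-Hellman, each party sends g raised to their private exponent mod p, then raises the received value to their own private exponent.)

Public value = 5^60 (mod 1471).
5^1 ≡ 5 (mod 1471)
5^2 = (5^1)^2 ≡ 5^2 = 25 ≡ 25 (mod 1471)
5^4 = (5^2)^2 ≡ 25^2 = 625 ≡ 625 (mod 1471)
5^8 = (5^4)^2 ≡ 625^2 = 390625 ≡ 810 (mod 1471)
5^16 = (5^8)^2 ≡ 810^2 = 656100 ≡ 34 (mod 1471)
5^32 = (5^16)^2 ≡ 34^2 = 1156 ≡ 1156 (mod 1471)
5^60 = 5^32 · 5^16 · 5^8 · 5^4 ≡ 1156 · 34 · 810 · 625 ≡ 806 (mod 1471).

806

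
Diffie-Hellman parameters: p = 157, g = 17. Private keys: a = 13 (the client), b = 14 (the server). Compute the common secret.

144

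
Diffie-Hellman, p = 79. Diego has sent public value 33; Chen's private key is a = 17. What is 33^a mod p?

27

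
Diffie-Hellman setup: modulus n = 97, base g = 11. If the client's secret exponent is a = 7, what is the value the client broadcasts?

65

Public value = 11^7 mod 97.
11^1 ≡ 11 (mod 97)
11^2 = (11^1)^2 ≡ 11^2 = 121 ≡ 24 (mod 97)
11^4 = (11^2)^2 ≡ 24^2 = 576 ≡ 91 (mod 97)
11^7 = 11^4 · 11^2 · 11^1 ≡ 91 · 24 · 11 ≡ 65 (mod 97).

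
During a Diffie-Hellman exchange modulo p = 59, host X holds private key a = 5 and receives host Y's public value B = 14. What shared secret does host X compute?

Shared key K = 14^5 mod 59.
14^1 ≡ 14 (mod 59)
14^2 = (14^1)^2 ≡ 14^2 = 196 ≡ 19 (mod 59)
14^4 = (14^2)^2 ≡ 19^2 = 361 ≡ 7 (mod 59)
14^5 = 14^4 · 14^1 ≡ 7 · 14 ≡ 39 (mod 59).

39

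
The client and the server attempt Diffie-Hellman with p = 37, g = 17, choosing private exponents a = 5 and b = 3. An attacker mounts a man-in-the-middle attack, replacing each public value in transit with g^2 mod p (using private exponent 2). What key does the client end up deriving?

28

The client receives an attacker's public value M = 17^2 mod 37 instead of the honest one.
17^1 ≡ 17 (mod 37)
17^2 = (17^1)^2 ≡ 17^2 = 289 ≡ 30 (mod 37)
So M = 30. The client computes K = M^5 mod 37.
30^1 ≡ 30 (mod 37)
30^2 = (30^1)^2 ≡ 30^2 = 900 ≡ 12 (mod 37)
30^4 = (30^2)^2 ≡ 12^2 = 144 ≡ 33 (mod 37)
30^5 = 30^4 · 30^1 ≡ 33 · 30 ≡ 28 (mod 37).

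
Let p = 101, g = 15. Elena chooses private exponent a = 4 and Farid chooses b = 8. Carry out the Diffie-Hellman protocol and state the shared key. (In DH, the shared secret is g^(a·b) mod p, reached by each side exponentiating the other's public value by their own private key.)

81

Elena sends A = g^a mod p = 15^4 mod 101.
15^1 ≡ 15 (mod 101)
15^2 = (15^1)^2 ≡ 15^2 = 225 ≡ 23 (mod 101)
15^4 = (15^2)^2 ≡ 23^2 = 529 ≡ 24 (mod 101)
So A = 24. Farid then computes K = A^b mod p = 24^8 mod 101.
24^1 ≡ 24 (mod 101)
24^2 = (24^1)^2 ≡ 24^2 = 576 ≡ 71 (mod 101)
24^4 = (24^2)^2 ≡ 71^2 = 5041 ≡ 92 (mod 101)
24^8 = (24^4)^2 ≡ 92^2 = 8464 ≡ 81 (mod 101)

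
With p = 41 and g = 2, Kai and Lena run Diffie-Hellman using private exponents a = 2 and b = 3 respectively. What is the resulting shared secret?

23

Kai sends A = g^a mod p = 2^2 mod 41.
2^1 ≡ 2 (mod 41)
2^2 = (2^1)^2 ≡ 2^2 = 4 ≡ 4 (mod 41)
So A = 4. Lena then computes K = A^b mod p = 4^3 mod 41.
4^1 ≡ 4 (mod 41)
4^2 = (4^1)^2 ≡ 4^2 = 16 ≡ 16 (mod 41)
4^3 = 4^2 · 4^1 ≡ 16 · 4 ≡ 23 (mod 41).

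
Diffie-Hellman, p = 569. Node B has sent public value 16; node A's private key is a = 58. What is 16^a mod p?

499

Shared key K = 16^58 mod 569.
16^1 ≡ 16 (mod 569)
16^2 = (16^1)^2 ≡ 16^2 = 256 ≡ 256 (mod 569)
16^4 = (16^2)^2 ≡ 256^2 = 65536 ≡ 101 (mod 569)
16^8 = (16^4)^2 ≡ 101^2 = 10201 ≡ 528 (mod 569)
16^16 = (16^8)^2 ≡ 528^2 = 278784 ≡ 543 (mod 569)
16^32 = (16^16)^2 ≡ 543^2 = 294849 ≡ 107 (mod 569)
16^58 = 16^32 · 16^16 · 16^8 · 16^2 ≡ 107 · 543 · 528 · 256 ≡ 499 (mod 569).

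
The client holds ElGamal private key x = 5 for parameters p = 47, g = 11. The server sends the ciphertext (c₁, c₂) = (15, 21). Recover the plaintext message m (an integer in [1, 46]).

30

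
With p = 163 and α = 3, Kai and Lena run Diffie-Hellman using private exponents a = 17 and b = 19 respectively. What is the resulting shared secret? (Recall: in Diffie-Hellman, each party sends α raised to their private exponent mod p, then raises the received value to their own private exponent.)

Lena sends B = α^b mod p = 3^19 mod 163.
3^1 ≡ 3 (mod 163)
3^2 = (3^1)^2 ≡ 3^2 = 9 ≡ 9 (mod 163)
3^4 = (3^2)^2 ≡ 9^2 = 81 ≡ 81 (mod 163)
3^8 = (3^4)^2 ≡ 81^2 = 6561 ≡ 41 (mod 163)
3^16 = (3^8)^2 ≡ 41^2 = 1681 ≡ 51 (mod 163)
3^19 = 3^16 · 3^2 · 3^1 ≡ 51 · 9 · 3 ≡ 73 (mod 163).
So B = 73. Kai then computes K = B^a mod p = 73^17 mod 163.
73^1 ≡ 73 (mod 163)
73^2 = (73^1)^2 ≡ 73^2 = 5329 ≡ 113 (mod 163)
73^4 = (73^2)^2 ≡ 113^2 = 12769 ≡ 55 (mod 163)
73^8 = (73^4)^2 ≡ 55^2 = 3025 ≡ 91 (mod 163)
73^16 = (73^8)^2 ≡ 91^2 = 8281 ≡ 131 (mod 163)
73^17 = 73^16 · 73^1 ≡ 131 · 73 ≡ 109 (mod 163).

109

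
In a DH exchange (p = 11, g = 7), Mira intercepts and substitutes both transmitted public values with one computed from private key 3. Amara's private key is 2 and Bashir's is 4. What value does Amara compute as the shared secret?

4

Amara receives Mira's public value M = 7^3 mod 11 instead of the honest one.
7^1 ≡ 7 (mod 11)
7^2 = (7^1)^2 ≡ 7^2 = 49 ≡ 5 (mod 11)
7^3 = 7^2 · 7^1 ≡ 5 · 7 ≡ 2 (mod 11).
So M = 2. Amara computes K = M^2 mod 11.
2^1 ≡ 2 (mod 11)
2^2 = (2^1)^2 ≡ 2^2 = 4 ≡ 4 (mod 11)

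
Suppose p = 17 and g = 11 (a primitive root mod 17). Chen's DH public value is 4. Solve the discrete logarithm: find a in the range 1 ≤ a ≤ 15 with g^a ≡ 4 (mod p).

4

Try successive powers of 11 modulo 17:
11^1 ≡ 11
11^2 ≡ 2
11^3 ≡ 5
11^4 ≡ 4
Found: a = 4.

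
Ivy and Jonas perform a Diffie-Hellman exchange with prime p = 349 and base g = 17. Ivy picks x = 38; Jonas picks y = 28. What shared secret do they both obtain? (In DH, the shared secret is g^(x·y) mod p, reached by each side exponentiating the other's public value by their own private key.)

118

Ivy sends A = g^x mod p = 17^38 mod 349.
17^1 ≡ 17 (mod 349)
17^2 = (17^1)^2 ≡ 17^2 = 289 ≡ 289 (mod 349)
17^4 = (17^2)^2 ≡ 289^2 = 83521 ≡ 110 (mod 349)
17^8 = (17^4)^2 ≡ 110^2 = 12100 ≡ 234 (mod 349)
17^16 = (17^8)^2 ≡ 234^2 = 54756 ≡ 312 (mod 349)
17^32 = (17^16)^2 ≡ 312^2 = 97344 ≡ 322 (mod 349)
17^38 = 17^32 · 17^4 · 17^2 ≡ 322 · 110 · 289 ≡ 210 (mod 349).
So A = 210. Jonas then computes K = A^y mod p = 210^28 mod 349.
210^1 ≡ 210 (mod 349)
210^2 = (210^1)^2 ≡ 210^2 = 44100 ≡ 126 (mod 349)
210^4 = (210^2)^2 ≡ 126^2 = 15876 ≡ 171 (mod 349)
210^8 = (210^4)^2 ≡ 171^2 = 29241 ≡ 274 (mod 349)
210^16 = (210^8)^2 ≡ 274^2 = 75076 ≡ 41 (mod 349)
210^28 = 210^16 · 210^8 · 210^4 ≡ 41 · 274 · 171 ≡ 118 (mod 349).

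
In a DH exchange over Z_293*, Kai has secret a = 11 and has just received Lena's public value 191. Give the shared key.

Shared key K = 191^11 mod 293.
191^1 ≡ 191 (mod 293)
191^2 = (191^1)^2 ≡ 191^2 = 36481 ≡ 149 (mod 293)
191^4 = (191^2)^2 ≡ 149^2 = 22201 ≡ 226 (mod 293)
191^8 = (191^4)^2 ≡ 226^2 = 51076 ≡ 94 (mod 293)
191^11 = 191^8 · 191^2 · 191^1 ≡ 94 · 149 · 191 ≡ 56 (mod 293).

56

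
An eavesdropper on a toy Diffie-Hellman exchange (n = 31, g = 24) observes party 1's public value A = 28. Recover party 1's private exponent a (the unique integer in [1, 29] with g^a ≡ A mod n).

Try successive powers of 24 modulo 31:
24^1 ≡ 24
24^2 ≡ 18
24^3 ≡ 29
24^4 ≡ 14
24^5 ≡ 26
24^6 ≡ 4
24^7 ≡ 3
24^8 ≡ 10
24^9 ≡ 23
24^10 ≡ 25
24^11 ≡ 11
24^12 ≡ 16
24^13 ≡ 12
24^14 ≡ 9
24^15 ≡ 30
24^16 ≡ 7
24^17 ≡ 13
24^18 ≡ 2
24^19 ≡ 17
24^20 ≡ 5
24^21 ≡ 27
24^22 ≡ 28
Found: a = 22.

22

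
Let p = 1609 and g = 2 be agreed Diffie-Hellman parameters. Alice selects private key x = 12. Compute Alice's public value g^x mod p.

878

Public value = 2^12 mod 1609.
2^1 ≡ 2 (mod 1609)
2^2 = (2^1)^2 ≡ 2^2 = 4 ≡ 4 (mod 1609)
2^4 = (2^2)^2 ≡ 4^2 = 16 ≡ 16 (mod 1609)
2^8 = (2^4)^2 ≡ 16^2 = 256 ≡ 256 (mod 1609)
2^12 = 2^8 · 2^4 ≡ 256 · 16 ≡ 878 (mod 1609).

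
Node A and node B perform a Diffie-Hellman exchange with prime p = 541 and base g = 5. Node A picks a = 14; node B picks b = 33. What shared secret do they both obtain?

Node B sends B = g^b mod p = 5^33 mod 541.
5^1 ≡ 5 (mod 541)
5^2 = (5^1)^2 ≡ 5^2 = 25 ≡ 25 (mod 541)
5^4 = (5^2)^2 ≡ 25^2 = 625 ≡ 84 (mod 541)
5^8 = (5^4)^2 ≡ 84^2 = 7056 ≡ 23 (mod 541)
5^16 = (5^8)^2 ≡ 23^2 = 529 ≡ 529 (mod 541)
5^32 = (5^16)^2 ≡ 529^2 = 279841 ≡ 144 (mod 541)
5^33 = 5^32 · 5^1 ≡ 144 · 5 ≡ 179 (mod 541).
So B = 179. Node A then computes K = B^a mod p = 179^14 mod 541.
179^1 ≡ 179 (mod 541)
179^2 = (179^1)^2 ≡ 179^2 = 32041 ≡ 122 (mod 541)
179^4 = (179^2)^2 ≡ 122^2 = 14884 ≡ 277 (mod 541)
179^8 = (179^4)^2 ≡ 277^2 = 76729 ≡ 448 (mod 541)
179^14 = 179^8 · 179^4 · 179^2 ≡ 448 · 277 · 122 ≡ 368 (mod 541).

368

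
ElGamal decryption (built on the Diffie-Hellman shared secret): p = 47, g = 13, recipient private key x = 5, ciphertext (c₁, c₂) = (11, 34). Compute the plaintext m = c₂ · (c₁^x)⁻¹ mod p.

Shared mask s = c₁^x mod p = 11^5 mod 47.
11^1 ≡ 11 (mod 47)
11^2 = (11^1)^2 ≡ 11^2 = 121 ≡ 27 (mod 47)
11^4 = (11^2)^2 ≡ 27^2 = 729 ≡ 24 (mod 47)
11^5 = 11^4 · 11^1 ≡ 24 · 11 ≡ 29 (mod 47).
So s = 29; s⁻¹ ≡ 13 (mod 47).
m = c₂ · s⁻¹ mod 47 = 34 · 13 mod 47 = 19.

19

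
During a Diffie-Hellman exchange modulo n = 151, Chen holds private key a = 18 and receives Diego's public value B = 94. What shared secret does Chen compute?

86

Shared key K = 94^18 mod 151.
94^1 ≡ 94 (mod 151)
94^2 = (94^1)^2 ≡ 94^2 = 8836 ≡ 78 (mod 151)
94^4 = (94^2)^2 ≡ 78^2 = 6084 ≡ 44 (mod 151)
94^8 = (94^4)^2 ≡ 44^2 = 1936 ≡ 124 (mod 151)
94^16 = (94^8)^2 ≡ 124^2 = 15376 ≡ 125 (mod 151)
94^18 = 94^16 · 94^2 ≡ 125 · 78 ≡ 86 (mod 151).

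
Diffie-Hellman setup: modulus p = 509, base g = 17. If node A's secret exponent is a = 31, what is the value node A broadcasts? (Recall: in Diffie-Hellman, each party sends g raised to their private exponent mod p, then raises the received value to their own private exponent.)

472

Public value = 17^31 (mod 509).
17^1 ≡ 17 (mod 509)
17^2 = (17^1)^2 ≡ 17^2 = 289 ≡ 289 (mod 509)
17^4 = (17^2)^2 ≡ 289^2 = 83521 ≡ 45 (mod 509)
17^8 = (17^4)^2 ≡ 45^2 = 2025 ≡ 498 (mod 509)
17^16 = (17^8)^2 ≡ 498^2 = 248004 ≡ 121 (mod 509)
17^31 = 17^16 · 17^8 · 17^4 · 17^2 · 17^1 ≡ 121 · 498 · 45 · 289 · 17 ≡ 472 (mod 509).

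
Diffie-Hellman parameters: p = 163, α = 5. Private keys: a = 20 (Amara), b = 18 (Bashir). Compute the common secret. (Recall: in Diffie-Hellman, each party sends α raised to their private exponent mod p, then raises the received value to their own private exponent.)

Amara sends A = α^a mod p = 5^20 mod 163.
5^1 ≡ 5 (mod 163)
5^2 = (5^1)^2 ≡ 5^2 = 25 ≡ 25 (mod 163)
5^4 = (5^2)^2 ≡ 25^2 = 625 ≡ 136 (mod 163)
5^8 = (5^4)^2 ≡ 136^2 = 18496 ≡ 77 (mod 163)
5^16 = (5^8)^2 ≡ 77^2 = 5929 ≡ 61 (mod 163)
5^20 = 5^16 · 5^4 ≡ 61 · 136 ≡ 146 (mod 163).
So A = 146. Bashir then computes K = A^b mod p = 146^18 mod 163.
146^1 ≡ 146 (mod 163)
146^2 = (146^1)^2 ≡ 146^2 = 21316 ≡ 126 (mod 163)
146^4 = (146^2)^2 ≡ 126^2 = 15876 ≡ 65 (mod 163)
146^8 = (146^4)^2 ≡ 65^2 = 4225 ≡ 150 (mod 163)
146^16 = (146^8)^2 ≡ 150^2 = 22500 ≡ 6 (mod 163)
146^18 = 146^16 · 146^2 ≡ 6 · 126 ≡ 104 (mod 163).

104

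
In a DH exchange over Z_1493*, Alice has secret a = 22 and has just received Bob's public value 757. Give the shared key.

63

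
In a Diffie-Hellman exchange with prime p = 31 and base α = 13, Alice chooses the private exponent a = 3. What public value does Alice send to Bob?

Public value = 13^3 mod 31.
13^1 ≡ 13 (mod 31)
13^2 = (13^1)^2 ≡ 13^2 = 169 ≡ 14 (mod 31)
13^3 = 13^2 · 13^1 ≡ 14 · 13 ≡ 27 (mod 31).

27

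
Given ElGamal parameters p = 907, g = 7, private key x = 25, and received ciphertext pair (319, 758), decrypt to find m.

824

Shared mask s = c₁^x mod p = 319^25 mod 907.
319^1 ≡ 319 (mod 907)
319^2 = (319^1)^2 ≡ 319^2 = 101761 ≡ 177 (mod 907)
319^4 = (319^2)^2 ≡ 177^2 = 31329 ≡ 491 (mod 907)
319^8 = (319^4)^2 ≡ 491^2 = 241081 ≡ 726 (mod 907)
319^16 = (319^8)^2 ≡ 726^2 = 527076 ≡ 109 (mod 907)
319^25 = 319^16 · 319^8 · 319^1 ≡ 109 · 726 · 319 ≡ 122 (mod 907).
So s = 122; s⁻¹ ≡ 171 (mod 907).
m = c₂ · s⁻¹ mod 907 = 758 · 171 mod 907 = 824.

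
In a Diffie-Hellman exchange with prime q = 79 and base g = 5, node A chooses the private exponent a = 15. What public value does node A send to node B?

22

Public value = 5^15 (mod 79).
5^1 ≡ 5 (mod 79)
5^2 = (5^1)^2 ≡ 5^2 = 25 ≡ 25 (mod 79)
5^4 = (5^2)^2 ≡ 25^2 = 625 ≡ 72 (mod 79)
5^8 = (5^4)^2 ≡ 72^2 = 5184 ≡ 49 (mod 79)
5^15 = 5^8 · 5^4 · 5^2 · 5^1 ≡ 49 · 72 · 25 · 5 ≡ 22 (mod 79).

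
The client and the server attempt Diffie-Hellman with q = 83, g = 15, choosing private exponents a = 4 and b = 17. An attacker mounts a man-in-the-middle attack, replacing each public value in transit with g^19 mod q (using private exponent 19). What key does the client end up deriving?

The client receives an attacker's public value M = 15^19 mod 83 instead of the honest one.
15^1 ≡ 15 (mod 83)
15^2 = (15^1)^2 ≡ 15^2 = 225 ≡ 59 (mod 83)
15^4 = (15^2)^2 ≡ 59^2 = 3481 ≡ 78 (mod 83)
15^8 = (15^4)^2 ≡ 78^2 = 6084 ≡ 25 (mod 83)
15^16 = (15^8)^2 ≡ 25^2 = 625 ≡ 44 (mod 83)
15^19 = 15^16 · 15^2 · 15^1 ≡ 44 · 59 · 15 ≡ 13 (mod 83).
So M = 13. The client computes K = M^4 mod 83.
13^1 ≡ 13 (mod 83)
13^2 = (13^1)^2 ≡ 13^2 = 169 ≡ 3 (mod 83)
13^4 = (13^2)^2 ≡ 3^2 = 9 ≡ 9 (mod 83)

9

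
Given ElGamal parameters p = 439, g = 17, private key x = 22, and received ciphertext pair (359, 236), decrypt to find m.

227

Shared mask s = c₁^x mod p = 359^22 mod 439.
359^1 ≡ 359 (mod 439)
359^2 = (359^1)^2 ≡ 359^2 = 128881 ≡ 254 (mod 439)
359^4 = (359^2)^2 ≡ 254^2 = 64516 ≡ 422 (mod 439)
359^8 = (359^4)^2 ≡ 422^2 = 178084 ≡ 289 (mod 439)
359^16 = (359^8)^2 ≡ 289^2 = 83521 ≡ 111 (mod 439)
359^22 = 359^16 · 359^4 · 359^2 ≡ 111 · 422 · 254 ≡ 90 (mod 439).
So s = 90; s⁻¹ ≡ 200 (mod 439).
m = c₂ · s⁻¹ mod 439 = 236 · 200 mod 439 = 227.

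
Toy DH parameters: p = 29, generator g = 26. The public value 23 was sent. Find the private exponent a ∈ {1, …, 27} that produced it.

Try successive powers of 26 modulo 29:
26^1 ≡ 26
26^2 ≡ 9
26^3 ≡ 2
26^4 ≡ 23
Found: a = 4.

4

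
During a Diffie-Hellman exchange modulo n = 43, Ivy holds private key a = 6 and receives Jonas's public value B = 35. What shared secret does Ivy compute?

Shared key K = 35^6 mod 43.
35^1 ≡ 35 (mod 43)
35^2 = (35^1)^2 ≡ 35^2 = 1225 ≡ 21 (mod 43)
35^4 = (35^2)^2 ≡ 21^2 = 441 ≡ 11 (mod 43)
35^6 = 35^4 · 35^2 ≡ 11 · 21 ≡ 16 (mod 43).

16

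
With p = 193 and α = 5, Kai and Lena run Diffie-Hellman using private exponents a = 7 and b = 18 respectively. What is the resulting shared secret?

Kai sends A = α^a mod p = 5^7 mod 193.
5^1 ≡ 5 (mod 193)
5^2 = (5^1)^2 ≡ 5^2 = 25 ≡ 25 (mod 193)
5^4 = (5^2)^2 ≡ 25^2 = 625 ≡ 46 (mod 193)
5^7 = 5^4 · 5^2 · 5^1 ≡ 46 · 25 · 5 ≡ 153 (mod 193).
So A = 153. Lena then computes K = A^b mod p = 153^18 mod 193.
153^1 ≡ 153 (mod 193)
153^2 = (153^1)^2 ≡ 153^2 = 23409 ≡ 56 (mod 193)
153^4 = (153^2)^2 ≡ 56^2 = 3136 ≡ 48 (mod 193)
153^8 = (153^4)^2 ≡ 48^2 = 2304 ≡ 181 (mod 193)
153^16 = (153^8)^2 ≡ 181^2 = 32761 ≡ 144 (mod 193)
153^18 = 153^16 · 153^2 ≡ 144 · 56 ≡ 151 (mod 193).

151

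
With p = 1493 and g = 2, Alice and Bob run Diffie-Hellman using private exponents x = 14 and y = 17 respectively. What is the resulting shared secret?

904

Bob sends B = g^y mod p = 2^17 mod 1493.
2^1 ≡ 2 (mod 1493)
2^2 = (2^1)^2 ≡ 2^2 = 4 ≡ 4 (mod 1493)
2^4 = (2^2)^2 ≡ 4^2 = 16 ≡ 16 (mod 1493)
2^8 = (2^4)^2 ≡ 16^2 = 256 ≡ 256 (mod 1493)
2^16 = (2^8)^2 ≡ 256^2 = 65536 ≡ 1337 (mod 1493)
2^17 = 2^16 · 2^1 ≡ 1337 · 2 ≡ 1181 (mod 1493).
So B = 1181. Alice then computes K = B^x mod p = 1181^14 mod 1493.
1181^1 ≡ 1181 (mod 1493)
1181^2 = (1181^1)^2 ≡ 1181^2 = 1394761 ≡ 299 (mod 1493)
1181^4 = (1181^2)^2 ≡ 299^2 = 89401 ≡ 1314 (mod 1493)
1181^8 = (1181^4)^2 ≡ 1314^2 = 1726596 ≡ 688 (mod 1493)
1181^14 = 1181^8 · 1181^4 · 1181^2 ≡ 688 · 1314 · 299 ≡ 904 (mod 1493).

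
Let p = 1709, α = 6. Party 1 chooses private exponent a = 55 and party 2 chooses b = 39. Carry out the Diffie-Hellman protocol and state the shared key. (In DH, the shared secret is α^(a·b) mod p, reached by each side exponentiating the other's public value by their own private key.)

47

Party 2 sends B = α^b mod p = 6^39 mod 1709.
6^1 ≡ 6 (mod 1709)
6^2 = (6^1)^2 ≡ 6^2 = 36 ≡ 36 (mod 1709)
6^4 = (6^2)^2 ≡ 36^2 = 1296 ≡ 1296 (mod 1709)
6^8 = (6^4)^2 ≡ 1296^2 = 1679616 ≡ 1378 (mod 1709)
6^16 = (6^8)^2 ≡ 1378^2 = 1898884 ≡ 185 (mod 1709)
6^32 = (6^16)^2 ≡ 185^2 = 34225 ≡ 45 (mod 1709)
6^39 = 6^32 · 6^4 · 6^2 · 6^1 ≡ 45 · 1296 · 36 · 6 ≡ 81 (mod 1709).
So B = 81. Party 1 then computes K = B^a mod p = 81^55 mod 1709.
81^1 ≡ 81 (mod 1709)
81^2 = (81^1)^2 ≡ 81^2 = 6561 ≡ 1434 (mod 1709)
81^4 = (81^2)^2 ≡ 1434^2 = 2056356 ≡ 429 (mod 1709)
81^8 = (81^4)^2 ≡ 429^2 = 184041 ≡ 1178 (mod 1709)
81^16 = (81^8)^2 ≡ 1178^2 = 1387684 ≡ 1685 (mod 1709)
81^32 = (81^16)^2 ≡ 1685^2 = 2839225 ≡ 576 (mod 1709)
81^55 = 81^32 · 81^16 · 81^4 · 81^2 · 81^1 ≡ 576 · 1685 · 429 · 1434 · 81 ≡ 47 (mod 1709).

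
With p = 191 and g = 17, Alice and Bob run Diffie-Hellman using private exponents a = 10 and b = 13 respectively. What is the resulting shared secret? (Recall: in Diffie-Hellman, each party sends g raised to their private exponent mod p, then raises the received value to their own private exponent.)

52

Bob sends B = g^b mod p = 17^13 mod 191.
17^1 ≡ 17 (mod 191)
17^2 = (17^1)^2 ≡ 17^2 = 289 ≡ 98 (mod 191)
17^4 = (17^2)^2 ≡ 98^2 = 9604 ≡ 54 (mod 191)
17^8 = (17^4)^2 ≡ 54^2 = 2916 ≡ 51 (mod 191)
17^13 = 17^8 · 17^4 · 17^1 ≡ 51 · 54 · 17 ≡ 23 (mod 191).
So B = 23. Alice then computes K = B^a mod p = 23^10 mod 191.
23^1 ≡ 23 (mod 191)
23^2 = (23^1)^2 ≡ 23^2 = 529 ≡ 147 (mod 191)
23^4 = (23^2)^2 ≡ 147^2 = 21609 ≡ 26 (mod 191)
23^8 = (23^4)^2 ≡ 26^2 = 676 ≡ 103 (mod 191)
23^10 = 23^8 · 23^2 ≡ 103 · 147 ≡ 52 (mod 191).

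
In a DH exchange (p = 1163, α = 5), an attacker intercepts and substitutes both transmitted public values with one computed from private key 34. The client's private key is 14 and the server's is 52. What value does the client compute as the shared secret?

The client receives an attacker's public value M = 5^34 mod 1163 instead of the honest one.
5^1 ≡ 5 (mod 1163)
5^2 = (5^1)^2 ≡ 5^2 = 25 ≡ 25 (mod 1163)
5^4 = (5^2)^2 ≡ 25^2 = 625 ≡ 625 (mod 1163)
5^8 = (5^4)^2 ≡ 625^2 = 390625 ≡ 1020 (mod 1163)
5^16 = (5^8)^2 ≡ 1020^2 = 1040400 ≡ 678 (mod 1163)
5^32 = (5^16)^2 ≡ 678^2 = 459684 ≡ 299 (mod 1163)
5^34 = 5^32 · 5^2 ≡ 299 · 25 ≡ 497 (mod 1163).
So M = 497. The client computes K = M^14 mod 1163.
497^1 ≡ 497 (mod 1163)
497^2 = (497^1)^2 ≡ 497^2 = 247009 ≡ 453 (mod 1163)
497^4 = (497^2)^2 ≡ 453^2 = 205209 ≡ 521 (mod 1163)
497^8 = (497^4)^2 ≡ 521^2 = 271441 ≡ 462 (mod 1163)
497^14 = 497^8 · 497^4 · 497^2 ≡ 462 · 521 · 453 ≡ 941 (mod 1163).

941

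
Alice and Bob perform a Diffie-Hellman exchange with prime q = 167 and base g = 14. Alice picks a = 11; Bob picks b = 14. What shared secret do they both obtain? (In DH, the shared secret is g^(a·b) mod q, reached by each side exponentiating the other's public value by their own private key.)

75

Alice sends A = g^a mod q = 14^11 mod 167.
14^1 ≡ 14 (mod 167)
14^2 = (14^1)^2 ≡ 14^2 = 196 ≡ 29 (mod 167)
14^4 = (14^2)^2 ≡ 29^2 = 841 ≡ 6 (mod 167)
14^8 = (14^4)^2 ≡ 6^2 = 36 ≡ 36 (mod 167)
14^11 = 14^8 · 14^2 · 14^1 ≡ 36 · 29 · 14 ≡ 87 (mod 167).
So A = 87. Bob then computes K = A^b mod q = 87^14 mod 167.
87^1 ≡ 87 (mod 167)
87^2 = (87^1)^2 ≡ 87^2 = 7569 ≡ 54 (mod 167)
87^4 = (87^2)^2 ≡ 54^2 = 2916 ≡ 77 (mod 167)
87^8 = (87^4)^2 ≡ 77^2 = 5929 ≡ 84 (mod 167)
87^14 = 87^8 · 87^4 · 87^2 ≡ 84 · 77 · 54 ≡ 75 (mod 167).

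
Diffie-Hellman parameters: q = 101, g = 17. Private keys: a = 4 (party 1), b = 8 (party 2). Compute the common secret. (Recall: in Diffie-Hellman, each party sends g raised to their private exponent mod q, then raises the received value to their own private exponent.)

87

Party 1 sends A = g^a mod q = 17^4 mod 101.
17^1 ≡ 17 (mod 101)
17^2 = (17^1)^2 ≡ 17^2 = 289 ≡ 87 (mod 101)
17^4 = (17^2)^2 ≡ 87^2 = 7569 ≡ 95 (mod 101)
So A = 95. Party 2 then computes K = A^b mod q = 95^8 mod 101.
95^1 ≡ 95 (mod 101)
95^2 = (95^1)^2 ≡ 95^2 = 9025 ≡ 36 (mod 101)
95^4 = (95^2)^2 ≡ 36^2 = 1296 ≡ 84 (mod 101)
95^8 = (95^4)^2 ≡ 84^2 = 7056 ≡ 87 (mod 101)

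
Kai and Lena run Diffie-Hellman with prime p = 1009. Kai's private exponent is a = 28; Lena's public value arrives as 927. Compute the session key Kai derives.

Shared key K = 927^28 mod 1009.
927^1 ≡ 927 (mod 1009)
927^2 = (927^1)^2 ≡ 927^2 = 859329 ≡ 670 (mod 1009)
927^4 = (927^2)^2 ≡ 670^2 = 448900 ≡ 904 (mod 1009)
927^8 = (927^4)^2 ≡ 904^2 = 817216 ≡ 935 (mod 1009)
927^16 = (927^8)^2 ≡ 935^2 = 874225 ≡ 431 (mod 1009)
927^28 = 927^16 · 927^8 · 927^4 ≡ 431 · 935 · 904 ≡ 1008 (mod 1009).

1008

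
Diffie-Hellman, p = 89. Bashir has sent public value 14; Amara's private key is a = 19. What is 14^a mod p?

63

Shared key K = 14^19 mod 89.
14^1 ≡ 14 (mod 89)
14^2 = (14^1)^2 ≡ 14^2 = 196 ≡ 18 (mod 89)
14^4 = (14^2)^2 ≡ 18^2 = 324 ≡ 57 (mod 89)
14^8 = (14^4)^2 ≡ 57^2 = 3249 ≡ 45 (mod 89)
14^16 = (14^8)^2 ≡ 45^2 = 2025 ≡ 67 (mod 89)
14^19 = 14^16 · 14^2 · 14^1 ≡ 67 · 18 · 14 ≡ 63 (mod 89).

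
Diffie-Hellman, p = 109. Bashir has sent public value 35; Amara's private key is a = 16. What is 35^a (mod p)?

15

Shared key K = 35^16 mod 109.
35^1 ≡ 35 (mod 109)
35^2 = (35^1)^2 ≡ 35^2 = 1225 ≡ 26 (mod 109)
35^4 = (35^2)^2 ≡ 26^2 = 676 ≡ 22 (mod 109)
35^8 = (35^4)^2 ≡ 22^2 = 484 ≡ 48 (mod 109)
35^16 = (35^8)^2 ≡ 48^2 = 2304 ≡ 15 (mod 109)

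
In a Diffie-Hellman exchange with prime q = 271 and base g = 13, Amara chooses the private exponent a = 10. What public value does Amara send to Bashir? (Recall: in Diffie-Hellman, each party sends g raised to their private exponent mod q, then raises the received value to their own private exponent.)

258

Public value = 13^10 mod 271.
13^1 ≡ 13 (mod 271)
13^2 = (13^1)^2 ≡ 13^2 = 169 ≡ 169 (mod 271)
13^4 = (13^2)^2 ≡ 169^2 = 28561 ≡ 106 (mod 271)
13^8 = (13^4)^2 ≡ 106^2 = 11236 ≡ 125 (mod 271)
13^10 = 13^8 · 13^2 ≡ 125 · 169 ≡ 258 (mod 271).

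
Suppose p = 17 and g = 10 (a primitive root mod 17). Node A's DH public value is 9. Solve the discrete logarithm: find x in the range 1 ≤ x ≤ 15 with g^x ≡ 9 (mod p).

Try successive powers of 10 modulo 17:
10^1 ≡ 10
10^2 ≡ 15
10^3 ≡ 14
10^4 ≡ 4
10^5 ≡ 6
10^6 ≡ 9
Found: x = 6.

6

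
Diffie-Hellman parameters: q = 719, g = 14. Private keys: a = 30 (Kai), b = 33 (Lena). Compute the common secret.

49

Kai sends A = g^a mod q = 14^30 mod 719.
14^1 ≡ 14 (mod 719)
14^2 = (14^1)^2 ≡ 14^2 = 196 ≡ 196 (mod 719)
14^4 = (14^2)^2 ≡ 196^2 = 38416 ≡ 309 (mod 719)
14^8 = (14^4)^2 ≡ 309^2 = 95481 ≡ 573 (mod 719)
14^16 = (14^8)^2 ≡ 573^2 = 328329 ≡ 465 (mod 719)
14^30 = 14^16 · 14^8 · 14^4 · 14^2 ≡ 465 · 573 · 309 · 196 ≡ 696 (mod 719).
So A = 696. Lena then computes K = A^b mod q = 696^33 mod 719.
696^1 ≡ 696 (mod 719)
696^2 = (696^1)^2 ≡ 696^2 = 484416 ≡ 529 (mod 719)
696^4 = (696^2)^2 ≡ 529^2 = 279841 ≡ 150 (mod 719)
696^8 = (696^4)^2 ≡ 150^2 = 22500 ≡ 211 (mod 719)
696^16 = (696^8)^2 ≡ 211^2 = 44521 ≡ 662 (mod 719)
696^32 = (696^16)^2 ≡ 662^2 = 438244 ≡ 373 (mod 719)
696^33 = 696^32 · 696^1 ≡ 373 · 696 ≡ 49 (mod 719).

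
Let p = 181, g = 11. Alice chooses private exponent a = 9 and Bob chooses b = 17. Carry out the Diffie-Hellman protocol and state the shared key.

Bob sends B = g^b mod p = 11^17 mod 181.
11^1 ≡ 11 (mod 181)
11^2 = (11^1)^2 ≡ 11^2 = 121 ≡ 121 (mod 181)
11^4 = (11^2)^2 ≡ 121^2 = 14641 ≡ 161 (mod 181)
11^8 = (11^4)^2 ≡ 161^2 = 25921 ≡ 38 (mod 181)
11^16 = (11^8)^2 ≡ 38^2 = 1444 ≡ 177 (mod 181)
11^17 = 11^16 · 11^1 ≡ 177 · 11 ≡ 137 (mod 181).
So B = 137. Alice then computes K = B^a mod p = 137^9 mod 181.
137^1 ≡ 137 (mod 181)
137^2 = (137^1)^2 ≡ 137^2 = 18769 ≡ 126 (mod 181)
137^4 = (137^2)^2 ≡ 126^2 = 15876 ≡ 129 (mod 181)
137^8 = (137^4)^2 ≡ 129^2 = 16641 ≡ 170 (mod 181)
137^9 = 137^8 · 137^1 ≡ 170 · 137 ≡ 122 (mod 181).

122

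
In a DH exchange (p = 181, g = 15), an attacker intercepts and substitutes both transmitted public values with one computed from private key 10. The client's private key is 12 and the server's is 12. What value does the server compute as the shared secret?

The server receives an attacker's public value M = 15^10 mod 181 instead of the honest one.
15^1 ≡ 15 (mod 181)
15^2 = (15^1)^2 ≡ 15^2 = 225 ≡ 44 (mod 181)
15^4 = (15^2)^2 ≡ 44^2 = 1936 ≡ 126 (mod 181)
15^8 = (15^4)^2 ≡ 126^2 = 15876 ≡ 129 (mod 181)
15^10 = 15^8 · 15^2 ≡ 129 · 44 ≡ 65 (mod 181).
So M = 65. The server computes K = M^12 mod 181.
65^1 ≡ 65 (mod 181)
65^2 = (65^1)^2 ≡ 65^2 = 4225 ≡ 62 (mod 181)
65^4 = (65^2)^2 ≡ 62^2 = 3844 ≡ 43 (mod 181)
65^8 = (65^4)^2 ≡ 43^2 = 1849 ≡ 39 (mod 181)
65^12 = 65^8 · 65^4 ≡ 39 · 43 ≡ 48 (mod 181).

48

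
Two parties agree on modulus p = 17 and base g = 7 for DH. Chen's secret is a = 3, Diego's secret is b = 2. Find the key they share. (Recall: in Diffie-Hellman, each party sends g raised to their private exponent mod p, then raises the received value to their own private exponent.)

Chen sends A = g^a mod p = 7^3 mod 17.
7^1 ≡ 7 (mod 17)
7^2 = (7^1)^2 ≡ 7^2 = 49 ≡ 15 (mod 17)
7^3 = 7^2 · 7^1 ≡ 15 · 7 ≡ 3 (mod 17).
So A = 3. Diego then computes K = A^b mod p = 3^2 mod 17.
3^1 ≡ 3 (mod 17)
3^2 = (3^1)^2 ≡ 3^2 = 9 ≡ 9 (mod 17)

9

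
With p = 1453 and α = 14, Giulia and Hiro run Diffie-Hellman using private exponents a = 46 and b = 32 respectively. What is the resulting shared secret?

Hiro sends B = α^b mod p = 14^32 mod 1453.
14^1 ≡ 14 (mod 1453)
14^2 = (14^1)^2 ≡ 14^2 = 196 ≡ 196 (mod 1453)
14^4 = (14^2)^2 ≡ 196^2 = 38416 ≡ 638 (mod 1453)
14^8 = (14^4)^2 ≡ 638^2 = 407044 ≡ 204 (mod 1453)
14^16 = (14^8)^2 ≡ 204^2 = 41616 ≡ 932 (mod 1453)
14^32 = (14^16)^2 ≡ 932^2 = 868624 ≡ 1183 (mod 1453)
So B = 1183. Giulia then computes K = B^a mod p = 1183^46 mod 1453.
1183^1 ≡ 1183 (mod 1453)
1183^2 = (1183^1)^2 ≡ 1183^2 = 1399489 ≡ 250 (mod 1453)
1183^4 = (1183^2)^2 ≡ 250^2 = 62500 ≡ 21 (mod 1453)
1183^8 = (1183^4)^2 ≡ 21^2 = 441 ≡ 441 (mod 1453)
1183^16 = (1183^8)^2 ≡ 441^2 = 194481 ≡ 1232 (mod 1453)
1183^32 = (1183^16)^2 ≡ 1232^2 = 1517824 ≡ 892 (mod 1453)
1183^46 = 1183^32 · 1183^8 · 1183^4 · 1183^2 ≡ 892 · 441 · 21 · 250 ≡ 339 (mod 1453).

339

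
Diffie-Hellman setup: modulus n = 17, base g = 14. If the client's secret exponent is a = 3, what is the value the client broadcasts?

Public value = 14^3 (mod 17).
14^1 ≡ 14 (mod 17)
14^2 = (14^1)^2 ≡ 14^2 = 196 ≡ 9 (mod 17)
14^3 = 14^2 · 14^1 ≡ 9 · 14 ≡ 7 (mod 17).

7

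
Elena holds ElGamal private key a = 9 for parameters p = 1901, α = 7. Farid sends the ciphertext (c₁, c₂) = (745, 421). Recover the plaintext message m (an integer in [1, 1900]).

1512

Shared mask s = c₁^a mod p = 745^9 mod 1901.
745^1 ≡ 745 (mod 1901)
745^2 = (745^1)^2 ≡ 745^2 = 555025 ≡ 1834 (mod 1901)
745^4 = (745^2)^2 ≡ 1834^2 = 3363556 ≡ 687 (mod 1901)
745^8 = (745^4)^2 ≡ 687^2 = 471969 ≡ 521 (mod 1901)
745^9 = 745^8 · 745^1 ≡ 521 · 745 ≡ 341 (mod 1901).
So s = 341; s⁻¹ ≡ 708 (mod 1901).
m = c₂ · s⁻¹ mod 1901 = 421 · 708 mod 1901 = 1512.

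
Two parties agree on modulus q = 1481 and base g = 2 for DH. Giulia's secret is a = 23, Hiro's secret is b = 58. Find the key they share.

1089

Hiro sends B = g^b mod q = 2^58 mod 1481.
2^1 ≡ 2 (mod 1481)
2^2 = (2^1)^2 ≡ 2^2 = 4 ≡ 4 (mod 1481)
2^4 = (2^2)^2 ≡ 4^2 = 16 ≡ 16 (mod 1481)
2^8 = (2^4)^2 ≡ 16^2 = 256 ≡ 256 (mod 1481)
2^16 = (2^8)^2 ≡ 256^2 = 65536 ≡ 372 (mod 1481)
2^32 = (2^16)^2 ≡ 372^2 = 138384 ≡ 651 (mod 1481)
2^58 = 2^32 · 2^16 · 2^8 · 2^2 ≡ 651 · 372 · 256 · 4 ≡ 1045 (mod 1481).
So B = 1045. Giulia then computes K = B^a mod q = 1045^23 mod 1481.
1045^1 ≡ 1045 (mod 1481)
1045^2 = (1045^1)^2 ≡ 1045^2 = 1092025 ≡ 528 (mod 1481)
1045^4 = (1045^2)^2 ≡ 528^2 = 278784 ≡ 356 (mod 1481)
1045^8 = (1045^4)^2 ≡ 356^2 = 126736 ≡ 851 (mod 1481)
1045^16 = (1045^8)^2 ≡ 851^2 = 724201 ≡ 1473 (mod 1481)
1045^23 = 1045^16 · 1045^4 · 1045^2 · 1045^1 ≡ 1473 · 356 · 528 · 1045 ≡ 1089 (mod 1481).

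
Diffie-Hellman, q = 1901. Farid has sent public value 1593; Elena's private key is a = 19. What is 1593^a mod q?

Shared key K = 1593^19 mod 1901.
1593^1 ≡ 1593 (mod 1901)
1593^2 = (1593^1)^2 ≡ 1593^2 = 2537649 ≡ 1715 (mod 1901)
1593^4 = (1593^2)^2 ≡ 1715^2 = 2941225 ≡ 378 (mod 1901)
1593^8 = (1593^4)^2 ≡ 378^2 = 142884 ≡ 309 (mod 1901)
1593^16 = (1593^8)^2 ≡ 309^2 = 95481 ≡ 431 (mod 1901)
1593^19 = 1593^16 · 1593^2 · 1593^1 ≡ 431 · 1715 · 1593 ≡ 940 (mod 1901).

940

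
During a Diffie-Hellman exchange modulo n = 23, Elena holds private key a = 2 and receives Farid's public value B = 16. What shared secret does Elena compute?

3

Shared key K = 16^2 mod 23.
16^1 ≡ 16 (mod 23)
16^2 = (16^1)^2 ≡ 16^2 = 256 ≡ 3 (mod 23)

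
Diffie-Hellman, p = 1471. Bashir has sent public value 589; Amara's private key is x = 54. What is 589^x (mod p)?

519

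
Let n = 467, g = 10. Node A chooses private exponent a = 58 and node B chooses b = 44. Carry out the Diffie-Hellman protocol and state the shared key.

16

Node A sends A = g^a mod n = 10^58 mod 467.
10^1 ≡ 10 (mod 467)
10^2 = (10^1)^2 ≡ 10^2 = 100 ≡ 100 (mod 467)
10^4 = (10^2)^2 ≡ 100^2 = 10000 ≡ 193 (mod 467)
10^8 = (10^4)^2 ≡ 193^2 = 37249 ≡ 356 (mod 467)
10^16 = (10^8)^2 ≡ 356^2 = 126736 ≡ 179 (mod 467)
10^32 = (10^16)^2 ≡ 179^2 = 32041 ≡ 285 (mod 467)
10^58 = 10^32 · 10^16 · 10^8 · 10^2 ≡ 285 · 179 · 356 · 100 ≡ 421 (mod 467).
So A = 421. Node B then computes K = A^b mod n = 421^44 mod 467.
421^1 ≡ 421 (mod 467)
421^2 = (421^1)^2 ≡ 421^2 = 177241 ≡ 248 (mod 467)
421^4 = (421^2)^2 ≡ 248^2 = 61504 ≡ 327 (mod 467)
421^8 = (421^4)^2 ≡ 327^2 = 106929 ≡ 453 (mod 467)
421^16 = (421^8)^2 ≡ 453^2 = 205209 ≡ 196 (mod 467)
421^32 = (421^16)^2 ≡ 196^2 = 38416 ≡ 122 (mod 467)
421^44 = 421^32 · 421^8 · 421^4 ≡ 122 · 453 · 327 ≡ 16 (mod 467).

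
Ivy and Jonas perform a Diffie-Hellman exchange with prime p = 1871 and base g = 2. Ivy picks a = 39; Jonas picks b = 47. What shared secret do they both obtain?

Jonas sends B = g^b mod p = 2^47 mod 1871.
2^1 ≡ 2 (mod 1871)
2^2 = (2^1)^2 ≡ 2^2 = 4 ≡ 4 (mod 1871)
2^4 = (2^2)^2 ≡ 4^2 = 16 ≡ 16 (mod 1871)
2^8 = (2^4)^2 ≡ 16^2 = 256 ≡ 256 (mod 1871)
2^16 = (2^8)^2 ≡ 256^2 = 65536 ≡ 51 (mod 1871)
2^32 = (2^16)^2 ≡ 51^2 = 2601 ≡ 730 (mod 1871)
2^47 = 2^32 · 2^8 · 2^4 · 2^2 · 2^1 ≡ 730 · 256 · 16 · 4 · 2 ≡ 1776 (mod 1871).
So B = 1776. Ivy then computes K = B^a mod p = 1776^39 mod 1871.
1776^1 ≡ 1776 (mod 1871)
1776^2 = (1776^1)^2 ≡ 1776^2 = 3154176 ≡ 1541 (mod 1871)
1776^4 = (1776^2)^2 ≡ 1541^2 = 2374681 ≡ 382 (mod 1871)
1776^8 = (1776^4)^2 ≡ 382^2 = 145924 ≡ 1857 (mod 1871)
1776^16 = (1776^8)^2 ≡ 1857^2 = 3448449 ≡ 196 (mod 1871)
1776^32 = (1776^16)^2 ≡ 196^2 = 38416 ≡ 996 (mod 1871)
1776^39 = 1776^32 · 1776^4 · 1776^2 · 1776^1 ≡ 996 · 382 · 1541 · 1776 ≡ 68 (mod 1871).

68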